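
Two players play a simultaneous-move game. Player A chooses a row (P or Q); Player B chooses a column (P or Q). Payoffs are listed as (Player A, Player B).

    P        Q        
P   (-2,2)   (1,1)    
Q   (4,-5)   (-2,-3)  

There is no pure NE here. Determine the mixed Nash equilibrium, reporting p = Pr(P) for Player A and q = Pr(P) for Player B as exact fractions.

p = 2/3, q = 1/3

Each player's mixing probability is pinned down by making the *other* player indifferent.
Player B indifferent between P and Q: p·2 + (1−p)·(-5) = p·1 + (1−p)·(-3) ⟹ (-5) + 7p = (-3) + 4p ⟹ p = 2/3.
Player A indifferent between P and Q: q·(-2) + (1−q)·1 = q·4 + (1−q)·(-2) ⟹ 1 + (-3)q = (-2) + 6q ⟹ q = 1/3.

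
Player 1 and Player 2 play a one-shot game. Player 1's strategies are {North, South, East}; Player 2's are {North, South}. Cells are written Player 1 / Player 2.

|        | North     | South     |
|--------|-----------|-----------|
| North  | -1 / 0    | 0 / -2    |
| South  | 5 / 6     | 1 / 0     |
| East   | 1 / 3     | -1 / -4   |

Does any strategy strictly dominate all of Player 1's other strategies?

Check whether one of Player 1's strategies beats all alternatives regardless of what the opponent does.
South strictly dominates: vs North: 5 > each of {-1, 1}; vs South: 1 > each of {0, -1}.

South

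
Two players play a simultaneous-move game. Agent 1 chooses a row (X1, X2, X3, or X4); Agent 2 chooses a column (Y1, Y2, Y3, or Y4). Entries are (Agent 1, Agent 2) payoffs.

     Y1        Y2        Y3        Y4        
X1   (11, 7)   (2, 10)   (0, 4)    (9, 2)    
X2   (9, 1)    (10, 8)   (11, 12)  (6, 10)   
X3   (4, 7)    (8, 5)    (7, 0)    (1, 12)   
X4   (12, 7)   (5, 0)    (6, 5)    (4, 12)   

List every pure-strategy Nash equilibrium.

(X2, Y3)

Check mutual best responses: a cell is a NE iff neither player can gain by unilaterally deviating.
Agent 1's best responses — vs Y1: X4 (payoff 12); vs Y2: X2 (payoff 10); vs Y3: X2 (payoff 11); vs Y4: X1 (payoff 9).
Agent 2's best responses — vs X1: Y2 (payoff 10); vs X2: Y3 (payoff 12); vs X3: Y4 (payoff 12); vs X4: Y4 (payoff 12).
The only mutual best response is (X2, Y3); neither player gains by switching there.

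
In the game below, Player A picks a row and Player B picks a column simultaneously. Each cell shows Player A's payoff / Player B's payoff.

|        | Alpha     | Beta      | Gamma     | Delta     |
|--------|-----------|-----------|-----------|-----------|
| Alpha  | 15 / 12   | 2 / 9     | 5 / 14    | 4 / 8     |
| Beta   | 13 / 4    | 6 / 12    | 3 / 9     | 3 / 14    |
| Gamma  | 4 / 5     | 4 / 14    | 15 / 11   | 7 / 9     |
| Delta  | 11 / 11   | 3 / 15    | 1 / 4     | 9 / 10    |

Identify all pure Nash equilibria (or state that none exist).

There is no pure-strategy Nash equilibrium

Find each player's best response to every opponent strategy; NE are the intersections.
Player A's best responses — vs Alpha: Alpha (payoff 15); vs Beta: Beta (payoff 6); vs Gamma: Gamma (payoff 15); vs Delta: Delta (payoff 9).
Player B's best responses — vs Alpha: Gamma (payoff 14); vs Beta: Delta (payoff 14); vs Gamma: Beta (payoff 14); vs Delta: Beta (payoff 15).
No cell has both players best-responding. For instance, Player A's best reply to Gamma is Gamma, but against Gamma Player B prefers Beta over Gamma.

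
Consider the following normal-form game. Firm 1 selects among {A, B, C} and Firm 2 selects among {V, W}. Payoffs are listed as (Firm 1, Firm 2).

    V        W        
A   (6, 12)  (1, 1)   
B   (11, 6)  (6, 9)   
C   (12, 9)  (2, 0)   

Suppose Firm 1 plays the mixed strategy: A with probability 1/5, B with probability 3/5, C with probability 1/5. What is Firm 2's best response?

Compute Firm 2's expected payoff from each pure strategy against the given mix.
V: (1/5)·12 + (3/5)·6 + (1/5)·9 = 39/5
W: (1/5)·1 + (3/5)·9 + (1/5)·0 = 28/5
Highest expected payoff is 39/5, from V.

V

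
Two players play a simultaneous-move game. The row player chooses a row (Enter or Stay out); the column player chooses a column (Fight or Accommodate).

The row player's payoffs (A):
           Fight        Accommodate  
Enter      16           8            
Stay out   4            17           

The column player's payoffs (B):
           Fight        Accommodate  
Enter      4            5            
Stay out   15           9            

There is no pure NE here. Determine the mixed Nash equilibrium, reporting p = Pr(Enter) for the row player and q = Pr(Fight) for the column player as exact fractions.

Each player's mixing probability is pinned down by making the *other* player indifferent.
The column player indifferent between Fight and Accommodate: p·4 + (1−p)·15 = p·5 + (1−p)·9 ⟹ 15 + (-11)p = 9 + (-4)p ⟹ p = 6/7.
The row player indifferent between Enter and Stay out: q·16 + (1−q)·8 = q·4 + (1−q)·17 ⟹ 8 + 8q = 17 + (-13)q ⟹ q = 3/7.

p = 6/7, q = 3/7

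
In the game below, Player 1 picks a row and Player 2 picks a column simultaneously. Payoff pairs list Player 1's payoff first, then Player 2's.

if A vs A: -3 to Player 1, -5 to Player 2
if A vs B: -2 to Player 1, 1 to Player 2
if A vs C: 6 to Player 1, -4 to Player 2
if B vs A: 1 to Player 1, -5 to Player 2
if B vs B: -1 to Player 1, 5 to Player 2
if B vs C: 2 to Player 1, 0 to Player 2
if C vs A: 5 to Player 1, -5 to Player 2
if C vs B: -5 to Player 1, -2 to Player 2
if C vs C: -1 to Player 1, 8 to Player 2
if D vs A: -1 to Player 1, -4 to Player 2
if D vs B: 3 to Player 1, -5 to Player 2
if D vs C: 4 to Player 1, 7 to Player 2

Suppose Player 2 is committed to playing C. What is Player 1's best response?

With Player 2 fixed at C, Player 1's payoffs are: A → 6, B → 2, C → -1, D → 4.
The maximum is 6, achieved by A.

A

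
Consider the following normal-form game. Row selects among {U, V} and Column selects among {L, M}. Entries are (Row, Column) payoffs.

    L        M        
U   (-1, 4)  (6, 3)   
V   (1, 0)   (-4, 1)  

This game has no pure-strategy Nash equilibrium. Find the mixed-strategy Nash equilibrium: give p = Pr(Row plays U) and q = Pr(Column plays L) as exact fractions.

p = 1/2, q = 5/6

In a mixed NE each player is indifferent between their pure strategies, so the opponent's mix sets the indifference.
Column indifferent between L and M: p·4 + (1−p)·0 = p·3 + (1−p)·1 ⟹ 0 + 4p = 1 + 2p ⟹ p = 1/2.
Row indifferent between U and V: q·(-1) + (1−q)·6 = q·1 + (1−q)·(-4) ⟹ 6 + (-7)q = (-4) + 5q ⟹ q = 5/6.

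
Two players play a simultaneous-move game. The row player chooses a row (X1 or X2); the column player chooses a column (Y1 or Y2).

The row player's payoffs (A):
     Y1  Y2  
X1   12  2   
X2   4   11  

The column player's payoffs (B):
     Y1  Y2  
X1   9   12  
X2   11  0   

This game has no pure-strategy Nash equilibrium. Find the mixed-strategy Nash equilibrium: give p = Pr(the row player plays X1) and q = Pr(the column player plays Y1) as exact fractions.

p = 11/14, q = 9/17

Each player's mixing probability is pinned down by making the *other* player indifferent.
The column player indifferent between Y1 and Y2: p·9 + (1−p)·11 = p·12 + (1−p)·0 ⟹ 11 + (-2)p = 0 + 12p ⟹ p = 11/14.
The row player indifferent between X1 and X2: q·12 + (1−q)·2 = q·4 + (1−q)·11 ⟹ 2 + 10q = 11 + (-7)q ⟹ q = 9/17.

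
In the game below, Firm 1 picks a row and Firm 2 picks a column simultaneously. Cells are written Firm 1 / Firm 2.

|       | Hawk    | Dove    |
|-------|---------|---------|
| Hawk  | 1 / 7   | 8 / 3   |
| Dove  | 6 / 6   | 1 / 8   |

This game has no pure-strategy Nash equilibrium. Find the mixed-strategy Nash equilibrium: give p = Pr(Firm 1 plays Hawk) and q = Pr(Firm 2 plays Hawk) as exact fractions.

In a mixed NE each player is indifferent between their pure strategies, so the opponent's mix sets the indifference.
Firm 2 indifferent between Hawk and Dove: p·7 + (1−p)·6 = p·3 + (1−p)·8 ⟹ 6 + 1p = 8 + (-5)p ⟹ p = 1/3.
Firm 1 indifferent between Hawk and Dove: q·1 + (1−q)·8 = q·6 + (1−q)·1 ⟹ 8 + (-7)q = 1 + 5q ⟹ q = 7/12.

p = 1/3, q = 7/12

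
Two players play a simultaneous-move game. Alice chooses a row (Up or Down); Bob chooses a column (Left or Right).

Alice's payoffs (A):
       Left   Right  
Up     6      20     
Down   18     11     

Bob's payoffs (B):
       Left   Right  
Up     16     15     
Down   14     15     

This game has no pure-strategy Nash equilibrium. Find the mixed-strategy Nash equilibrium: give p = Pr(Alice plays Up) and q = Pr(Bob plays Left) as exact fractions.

In a mixed NE each player is indifferent between their pure strategies, so the opponent's mix sets the indifference.
Bob indifferent between Left and Right: p·16 + (1−p)·14 = p·15 + (1−p)·15 ⟹ 14 + 2p = 15 + 0p ⟹ p = 1/2.
Alice indifferent between Up and Down: q·6 + (1−q)·20 = q·18 + (1−q)·11 ⟹ 20 + (-14)q = 11 + 7q ⟹ q = 3/7.

p = 1/2, q = 3/7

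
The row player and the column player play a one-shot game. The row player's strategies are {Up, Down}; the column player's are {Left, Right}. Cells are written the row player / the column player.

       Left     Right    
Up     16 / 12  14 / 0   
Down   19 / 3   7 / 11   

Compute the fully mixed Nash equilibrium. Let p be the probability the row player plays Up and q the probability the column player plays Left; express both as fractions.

p = 2/5, q = 7/10

Each player's mixing probability is pinned down by making the *other* player indifferent.
The column player indifferent between Left and Right: p·12 + (1−p)·3 = p·0 + (1−p)·11 ⟹ 3 + 9p = 11 + (-11)p ⟹ p = 2/5.
The row player indifferent between Up and Down: q·16 + (1−q)·14 = q·19 + (1−q)·7 ⟹ 14 + 2q = 7 + 12q ⟹ q = 7/10.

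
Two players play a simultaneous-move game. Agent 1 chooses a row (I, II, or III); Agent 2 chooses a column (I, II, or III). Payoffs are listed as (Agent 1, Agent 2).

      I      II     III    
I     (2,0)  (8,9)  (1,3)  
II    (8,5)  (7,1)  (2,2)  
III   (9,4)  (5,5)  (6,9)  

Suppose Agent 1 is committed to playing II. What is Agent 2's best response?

With Agent 1 fixed at II, Agent 2's payoffs are: I → 5, II → 1, III → 2.
The maximum is 5, achieved by I.

I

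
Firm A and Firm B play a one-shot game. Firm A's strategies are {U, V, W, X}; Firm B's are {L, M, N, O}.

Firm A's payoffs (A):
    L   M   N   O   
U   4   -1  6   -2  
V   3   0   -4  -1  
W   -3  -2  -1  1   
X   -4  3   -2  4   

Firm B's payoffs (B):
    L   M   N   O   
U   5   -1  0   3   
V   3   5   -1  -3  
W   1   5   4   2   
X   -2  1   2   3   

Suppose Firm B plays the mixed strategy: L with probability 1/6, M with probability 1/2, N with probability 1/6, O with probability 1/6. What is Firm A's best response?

X

Compute Firm A's expected payoff from each pure strategy against the given mix.
U: (1/6)·4 + (1/2)·(-1) + (1/6)·6 + (1/6)·(-2) = 5/6
V: (1/6)·3 + (1/2)·0 + (1/6)·(-4) + (1/6)·(-1) = -1/3
W: (1/6)·(-3) + (1/2)·(-2) + (1/6)·(-1) + (1/6)·1 = -3/2
X: (1/6)·(-4) + (1/2)·3 + (1/6)·(-2) + (1/6)·4 = 7/6
Highest expected payoff is 7/6, from X.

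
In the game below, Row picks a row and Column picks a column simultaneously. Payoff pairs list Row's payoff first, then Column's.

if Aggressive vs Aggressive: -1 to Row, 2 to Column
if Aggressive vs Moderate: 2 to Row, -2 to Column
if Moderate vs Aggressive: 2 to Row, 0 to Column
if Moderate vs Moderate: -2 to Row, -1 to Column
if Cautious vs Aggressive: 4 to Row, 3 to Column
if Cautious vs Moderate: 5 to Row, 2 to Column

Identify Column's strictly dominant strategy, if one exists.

Aggressive

Check whether one of Column's strategies beats all alternatives regardless of what the opponent does.
Aggressive strictly dominates: vs Aggressive: 2 > -2; vs Moderate: 0 > -1; vs Cautious: 3 > 2.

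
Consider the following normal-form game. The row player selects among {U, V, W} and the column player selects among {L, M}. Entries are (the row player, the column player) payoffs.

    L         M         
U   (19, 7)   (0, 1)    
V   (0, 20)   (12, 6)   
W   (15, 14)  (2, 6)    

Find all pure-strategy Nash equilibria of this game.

(U, L)

Find each player's best response to every opponent strategy; NE are the intersections.
The row player's best responses — vs L: U (payoff 19); vs M: V (payoff 12).
The column player's best responses — vs U: L (payoff 7); vs V: L (payoff 20); vs W: L (payoff 14).
The only mutual best response is (U, L); neither player gains by switching there.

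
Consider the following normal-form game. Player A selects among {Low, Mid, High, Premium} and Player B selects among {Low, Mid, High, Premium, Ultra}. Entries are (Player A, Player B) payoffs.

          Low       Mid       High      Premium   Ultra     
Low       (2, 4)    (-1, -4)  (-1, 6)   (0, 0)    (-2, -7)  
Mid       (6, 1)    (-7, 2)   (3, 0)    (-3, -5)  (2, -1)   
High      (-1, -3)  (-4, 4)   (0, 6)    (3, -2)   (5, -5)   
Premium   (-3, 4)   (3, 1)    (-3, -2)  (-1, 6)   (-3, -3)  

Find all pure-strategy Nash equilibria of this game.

None

Find each player's best response to every opponent strategy; NE are the intersections.
Player A's best responses — vs Low: Mid (payoff 6); vs Mid: Premium (payoff 3); vs High: Mid (payoff 3); vs Premium: High (payoff 3); vs Ultra: High (payoff 5).
Player B's best responses — vs Low: High (payoff 6); vs Mid: Mid (payoff 2); vs High: High (payoff 6); vs Premium: Premium (payoff 6).
No cell has both players best-responding. For instance, Player A's best reply to Premium is High, but against High Player B prefers High over Premium.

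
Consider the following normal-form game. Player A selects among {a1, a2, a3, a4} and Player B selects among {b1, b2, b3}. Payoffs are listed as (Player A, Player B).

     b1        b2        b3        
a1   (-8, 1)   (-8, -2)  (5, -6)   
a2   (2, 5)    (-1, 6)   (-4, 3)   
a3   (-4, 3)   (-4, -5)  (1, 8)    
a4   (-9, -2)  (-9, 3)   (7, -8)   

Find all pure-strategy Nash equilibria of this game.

(a2, b2)

Check mutual best responses: a cell is a NE iff neither player can gain by unilaterally deviating.
Player A's best responses — vs b1: a2 (payoff 2); vs b2: a2 (payoff -1); vs b3: a4 (payoff 7).
Player B's best responses — vs a1: b1 (payoff 1); vs a2: b2 (payoff 6); vs a3: b3 (payoff 8); vs a4: b2 (payoff 3).
The only mutual best response is (a2, b2); neither player gains by switching there.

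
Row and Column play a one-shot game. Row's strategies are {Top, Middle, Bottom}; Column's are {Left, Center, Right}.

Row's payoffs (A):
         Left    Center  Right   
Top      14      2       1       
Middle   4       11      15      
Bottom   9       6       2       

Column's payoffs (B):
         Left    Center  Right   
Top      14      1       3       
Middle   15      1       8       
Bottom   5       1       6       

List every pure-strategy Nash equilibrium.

Check mutual best responses: a cell is a NE iff neither player can gain by unilaterally deviating.
Row's best responses — vs Left: Top (payoff 14); vs Center: Middle (payoff 11); vs Right: Middle (payoff 15).
Column's best responses — vs Top: Left (payoff 14); vs Middle: Left (payoff 15); vs Bottom: Right (payoff 6).
The only mutual best response is (Top, Left); neither player gains by switching there.

(Top, Left)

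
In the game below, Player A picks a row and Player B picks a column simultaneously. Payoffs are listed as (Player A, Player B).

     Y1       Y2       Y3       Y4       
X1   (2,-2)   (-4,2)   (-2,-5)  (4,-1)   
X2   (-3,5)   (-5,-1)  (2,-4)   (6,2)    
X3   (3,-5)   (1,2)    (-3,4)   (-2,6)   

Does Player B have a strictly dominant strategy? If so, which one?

None

A strategy is strictly dominant if it gives Player B a strictly higher payoff than every other strategy, against every choice by the opponent.
Y1 is not dominant: against X1, Y2 gives 2 > -2.
Y2 is not dominant: against X2, Y1 gives 5 > -1.
Y3 is not dominant: against X1, Y1 gives -2 > -5.
Y4 is not dominant: against X1, Y2 gives 2 > -1.
No single strategy is best against every opponent action.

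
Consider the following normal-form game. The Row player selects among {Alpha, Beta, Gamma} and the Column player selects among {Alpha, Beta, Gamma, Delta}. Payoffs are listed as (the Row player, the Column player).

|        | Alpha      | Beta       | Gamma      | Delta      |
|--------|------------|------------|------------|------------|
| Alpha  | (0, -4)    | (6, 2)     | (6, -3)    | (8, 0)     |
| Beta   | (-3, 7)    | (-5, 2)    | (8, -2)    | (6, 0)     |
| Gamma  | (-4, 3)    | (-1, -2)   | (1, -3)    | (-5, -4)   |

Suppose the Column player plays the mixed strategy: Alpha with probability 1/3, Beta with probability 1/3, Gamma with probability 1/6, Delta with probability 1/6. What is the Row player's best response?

Alpha

Compute the Row player's expected payoff from each pure strategy against the given mix.
Alpha: (1/3)·0 + (1/3)·6 + (1/6)·6 + (1/6)·8 = 13/3
Beta: (1/3)·(-3) + (1/3)·(-5) + (1/6)·8 + (1/6)·6 = -1/3
Gamma: (1/3)·(-4) + (1/3)·(-1) + (1/6)·1 + (1/6)·(-5) = -7/3
Highest expected payoff is 13/3, from Alpha.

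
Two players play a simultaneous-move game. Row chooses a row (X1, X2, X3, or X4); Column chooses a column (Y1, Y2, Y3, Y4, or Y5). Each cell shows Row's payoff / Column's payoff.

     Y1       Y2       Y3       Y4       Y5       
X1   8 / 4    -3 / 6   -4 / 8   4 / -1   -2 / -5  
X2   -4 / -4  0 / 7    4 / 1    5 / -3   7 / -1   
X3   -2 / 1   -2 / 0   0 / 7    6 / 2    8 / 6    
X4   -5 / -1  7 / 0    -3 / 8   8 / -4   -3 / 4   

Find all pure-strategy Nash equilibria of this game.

Find each player's best response to every opponent strategy; NE are the intersections.
Row's best responses — vs Y1: X1 (payoff 8); vs Y2: X4 (payoff 7); vs Y3: X2 (payoff 4); vs Y4: X4 (payoff 8); vs Y5: X3 (payoff 8).
Column's best responses — vs X1: Y3 (payoff 8); vs X2: Y2 (payoff 7); vs X3: Y3 (payoff 7); vs X4: Y3 (payoff 8).
No cell has both players best-responding. For instance, Row's best reply to Y1 is X1, but against X1 Column prefers Y3 over Y1.

There is no pure-strategy Nash equilibrium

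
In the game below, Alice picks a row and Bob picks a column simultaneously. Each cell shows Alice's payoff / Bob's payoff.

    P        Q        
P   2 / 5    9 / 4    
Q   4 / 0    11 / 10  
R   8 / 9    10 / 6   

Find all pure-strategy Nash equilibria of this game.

A profile is a Nash equilibrium when each player is best-responding to the other.
Alice's best responses — vs P: R (payoff 8); vs Q: Q (payoff 11).
Bob's best responses — vs P: P (payoff 5); vs Q: Q (payoff 10); vs R: P (payoff 9).
Mutual best responses occur at (Q, Q) and (R, P); at each, neither player gains by switching.

(Q, Q) and (R, P)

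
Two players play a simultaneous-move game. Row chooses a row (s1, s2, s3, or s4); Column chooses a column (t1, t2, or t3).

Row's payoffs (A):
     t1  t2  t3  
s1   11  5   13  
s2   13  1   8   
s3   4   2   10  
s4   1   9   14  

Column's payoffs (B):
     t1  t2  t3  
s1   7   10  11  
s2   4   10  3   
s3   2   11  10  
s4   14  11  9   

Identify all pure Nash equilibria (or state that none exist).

A profile is a Nash equilibrium when each player is best-responding to the other.
Row's best responses — vs t1: s2 (payoff 13); vs t2: s4 (payoff 9); vs t3: s4 (payoff 14).
Column's best responses — vs s1: t3 (payoff 11); vs s2: t2 (payoff 10); vs s3: t2 (payoff 11); vs s4: t1 (payoff 14).
No cell has both players best-responding. For instance, Row's best reply to t3 is s4, but against s4 Column prefers t1 over t3.

There is no pure-strategy Nash equilibrium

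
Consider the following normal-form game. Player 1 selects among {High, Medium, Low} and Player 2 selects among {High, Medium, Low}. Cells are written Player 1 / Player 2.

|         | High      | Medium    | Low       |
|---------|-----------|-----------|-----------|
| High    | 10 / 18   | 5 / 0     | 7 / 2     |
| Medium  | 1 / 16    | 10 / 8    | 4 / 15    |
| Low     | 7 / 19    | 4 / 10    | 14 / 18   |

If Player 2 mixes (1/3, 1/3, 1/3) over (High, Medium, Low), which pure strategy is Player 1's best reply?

Compute Player 1's expected payoff from each pure strategy against the given mix.
High: (1/3)·10 + (1/3)·5 + (1/3)·7 = 22/3
Medium: (1/3)·1 + (1/3)·10 + (1/3)·4 = 5
Low: (1/3)·7 + (1/3)·4 + (1/3)·14 = 25/3
Highest expected payoff is 25/3, from Low.

Low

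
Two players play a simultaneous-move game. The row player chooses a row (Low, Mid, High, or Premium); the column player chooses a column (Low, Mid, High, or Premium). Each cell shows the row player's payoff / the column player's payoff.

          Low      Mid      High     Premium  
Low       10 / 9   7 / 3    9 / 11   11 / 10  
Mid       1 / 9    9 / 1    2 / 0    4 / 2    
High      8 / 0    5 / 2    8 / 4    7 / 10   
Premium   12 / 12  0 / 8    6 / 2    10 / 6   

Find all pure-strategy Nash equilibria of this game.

Check mutual best responses: a cell is a NE iff neither player can gain by unilaterally deviating.
The row player's best responses — vs Low: Premium (payoff 12); vs Mid: Mid (payoff 9); vs High: Low (payoff 9); vs Premium: Low (payoff 11).
The column player's best responses — vs Low: High (payoff 11); vs Mid: Low (payoff 9); vs High: Premium (payoff 10); vs Premium: Low (payoff 12).
Mutual best responses occur at (Low, High) and (Premium, Low); at each, neither player gains by switching.

(Low, High) and (Premium, Low)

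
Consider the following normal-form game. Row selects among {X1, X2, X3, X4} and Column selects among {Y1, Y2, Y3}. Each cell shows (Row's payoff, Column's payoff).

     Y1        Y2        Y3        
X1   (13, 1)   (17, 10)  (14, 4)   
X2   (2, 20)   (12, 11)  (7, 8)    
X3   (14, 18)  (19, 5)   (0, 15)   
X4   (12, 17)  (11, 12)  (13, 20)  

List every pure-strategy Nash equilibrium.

(X3, Y1)

Check mutual best responses: a cell is a NE iff neither player can gain by unilaterally deviating.
Row's best responses — vs Y1: X3 (payoff 14); vs Y2: X3 (payoff 19); vs Y3: X1 (payoff 14).
Column's best responses — vs X1: Y2 (payoff 10); vs X2: Y1 (payoff 20); vs X3: Y1 (payoff 18); vs X4: Y3 (payoff 20).
The only mutual best response is (X3, Y1); neither player gains by switching there.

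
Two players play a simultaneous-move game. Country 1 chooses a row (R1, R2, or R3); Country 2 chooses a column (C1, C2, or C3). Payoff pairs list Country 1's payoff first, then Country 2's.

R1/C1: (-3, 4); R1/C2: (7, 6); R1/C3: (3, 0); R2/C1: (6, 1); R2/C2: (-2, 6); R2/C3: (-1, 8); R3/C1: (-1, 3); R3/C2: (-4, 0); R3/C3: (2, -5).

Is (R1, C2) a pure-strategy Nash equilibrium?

Yes

Holding Country 2 at C2: Country 1 gets 7 from R1, versus -2 from R2, -4 from R3. No profitable deviation for Country 1.
Holding Country 1 at R1: Country 2 gets 6 from C2, versus 4 from C1, 0 from C3. No profitable deviation for Country 2 either.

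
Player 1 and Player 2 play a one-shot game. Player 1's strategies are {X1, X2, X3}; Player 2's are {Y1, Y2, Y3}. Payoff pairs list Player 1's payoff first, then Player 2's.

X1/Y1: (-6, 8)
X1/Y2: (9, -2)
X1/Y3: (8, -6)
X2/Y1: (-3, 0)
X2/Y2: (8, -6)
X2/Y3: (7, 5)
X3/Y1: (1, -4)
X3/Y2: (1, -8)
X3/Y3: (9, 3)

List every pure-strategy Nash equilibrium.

Check mutual best responses: a cell is a NE iff neither player can gain by unilaterally deviating.
Player 1's best responses — vs Y1: X3 (payoff 1); vs Y2: X1 (payoff 9); vs Y3: X3 (payoff 9).
Player 2's best responses — vs X1: Y1 (payoff 8); vs X2: Y3 (payoff 5); vs X3: Y3 (payoff 3).
The only mutual best response is (X3, Y3); neither player gains by switching there.

(X3, Y3)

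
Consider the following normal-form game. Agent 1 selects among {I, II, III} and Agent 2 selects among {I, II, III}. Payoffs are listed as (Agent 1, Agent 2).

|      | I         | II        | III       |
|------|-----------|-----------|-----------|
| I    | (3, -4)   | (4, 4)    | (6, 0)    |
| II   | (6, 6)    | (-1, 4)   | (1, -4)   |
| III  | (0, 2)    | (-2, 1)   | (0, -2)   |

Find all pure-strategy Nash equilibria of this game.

Check mutual best responses: a cell is a NE iff neither player can gain by unilaterally deviating.
Agent 1's best responses — vs I: II (payoff 6); vs II: I (payoff 4); vs III: I (payoff 6).
Agent 2's best responses — vs I: II (payoff 4); vs II: I (payoff 6); vs III: I (payoff 2).
Mutual best responses occur at (I, II) and (II, I); at each, neither player gains by switching.

(I, II) and (II, I)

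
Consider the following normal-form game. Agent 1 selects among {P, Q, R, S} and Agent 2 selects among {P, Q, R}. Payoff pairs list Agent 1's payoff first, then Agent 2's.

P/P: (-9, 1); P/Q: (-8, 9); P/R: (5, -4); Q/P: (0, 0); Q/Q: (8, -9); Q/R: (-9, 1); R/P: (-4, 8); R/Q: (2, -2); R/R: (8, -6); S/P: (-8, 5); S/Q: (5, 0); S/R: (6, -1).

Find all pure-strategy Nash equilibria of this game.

There is no pure-strategy Nash equilibrium

Find each player's best response to every opponent strategy; NE are the intersections.
Agent 1's best responses — vs P: Q (payoff 0); vs Q: Q (payoff 8); vs R: R (payoff 8).
Agent 2's best responses — vs P: Q (payoff 9); vs Q: R (payoff 1); vs R: P (payoff 8); vs S: P (payoff 5).
No cell has both players best-responding. For instance, Agent 1's best reply to Q is Q, but against Q Agent 2 prefers R over Q.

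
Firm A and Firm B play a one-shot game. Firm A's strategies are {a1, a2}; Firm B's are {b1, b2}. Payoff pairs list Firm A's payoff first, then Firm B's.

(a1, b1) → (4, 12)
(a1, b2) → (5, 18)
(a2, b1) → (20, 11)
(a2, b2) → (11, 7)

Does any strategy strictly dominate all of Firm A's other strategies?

Check whether one of Firm A's strategies beats all alternatives regardless of what the opponent does.
a2 strictly dominates: vs b1: 20 > 4; vs b2: 11 > 5.

a2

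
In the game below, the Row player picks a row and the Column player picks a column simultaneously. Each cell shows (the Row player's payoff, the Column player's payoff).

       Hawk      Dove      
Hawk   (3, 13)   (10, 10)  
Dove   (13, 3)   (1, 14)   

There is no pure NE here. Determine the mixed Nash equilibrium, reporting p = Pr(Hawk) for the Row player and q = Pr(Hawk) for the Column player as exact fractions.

p = 11/14, q = 9/19

Each player's mixing probability is pinned down by making the *other* player indifferent.
The Column player indifferent between Hawk and Dove: p·13 + (1−p)·3 = p·10 + (1−p)·14 ⟹ 3 + 10p = 14 + (-4)p ⟹ p = 11/14.
The Row player indifferent between Hawk and Dove: q·3 + (1−q)·10 = q·13 + (1−q)·1 ⟹ 10 + (-7)q = 1 + 12q ⟹ q = 9/19.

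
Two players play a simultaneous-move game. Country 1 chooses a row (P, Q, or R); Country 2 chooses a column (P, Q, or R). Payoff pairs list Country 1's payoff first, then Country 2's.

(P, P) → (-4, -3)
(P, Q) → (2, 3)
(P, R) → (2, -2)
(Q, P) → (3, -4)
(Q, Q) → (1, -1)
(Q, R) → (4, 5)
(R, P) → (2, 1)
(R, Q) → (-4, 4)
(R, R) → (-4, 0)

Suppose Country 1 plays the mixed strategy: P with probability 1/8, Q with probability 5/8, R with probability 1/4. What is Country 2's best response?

Country 2's best reply maximizes expected payoff against the mix.
P: (1/8)·(-3) + (5/8)·(-4) + (1/4)·1 = -21/8
Q: (1/8)·3 + (5/8)·(-1) + (1/4)·4 = 3/4
R: (1/8)·(-2) + (5/8)·5 + (1/4)·0 = 23/8
Highest expected payoff is 23/8, from R.

R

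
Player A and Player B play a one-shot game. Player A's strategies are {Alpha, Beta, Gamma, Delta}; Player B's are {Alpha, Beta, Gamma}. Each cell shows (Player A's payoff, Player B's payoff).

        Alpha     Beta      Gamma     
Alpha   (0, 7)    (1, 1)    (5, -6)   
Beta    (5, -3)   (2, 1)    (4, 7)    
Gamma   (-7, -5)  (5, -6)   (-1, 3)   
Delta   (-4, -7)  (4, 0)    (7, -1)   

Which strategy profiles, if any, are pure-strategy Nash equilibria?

There is no pure-strategy Nash equilibrium

Check mutual best responses: a cell is a NE iff neither player can gain by unilaterally deviating.
Player A's best responses — vs Alpha: Beta (payoff 5); vs Beta: Gamma (payoff 5); vs Gamma: Delta (payoff 7).
Player B's best responses — vs Alpha: Alpha (payoff 7); vs Beta: Gamma (payoff 7); vs Gamma: Gamma (payoff 3); vs Delta: Beta (payoff 0).
No cell has both players best-responding. For instance, Player A's best reply to Gamma is Delta, but against Delta Player B prefers Beta over Gamma.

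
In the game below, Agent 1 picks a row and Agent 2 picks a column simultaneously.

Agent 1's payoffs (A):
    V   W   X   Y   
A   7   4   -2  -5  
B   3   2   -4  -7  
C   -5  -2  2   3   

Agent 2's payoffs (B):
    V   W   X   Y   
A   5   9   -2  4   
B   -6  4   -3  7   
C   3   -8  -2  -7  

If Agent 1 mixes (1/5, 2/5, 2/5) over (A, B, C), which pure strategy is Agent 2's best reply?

Agent 2's best reply maximizes expected payoff against the mix.
V: (1/5)·5 + (2/5)·(-6) + (2/5)·3 = -1/5
W: (1/5)·9 + (2/5)·4 + (2/5)·(-8) = 1/5
X: (1/5)·(-2) + (2/5)·(-3) + (2/5)·(-2) = -12/5
Y: (1/5)·4 + (2/5)·7 + (2/5)·(-7) = 4/5
Highest expected payoff is 4/5, from Y.

Y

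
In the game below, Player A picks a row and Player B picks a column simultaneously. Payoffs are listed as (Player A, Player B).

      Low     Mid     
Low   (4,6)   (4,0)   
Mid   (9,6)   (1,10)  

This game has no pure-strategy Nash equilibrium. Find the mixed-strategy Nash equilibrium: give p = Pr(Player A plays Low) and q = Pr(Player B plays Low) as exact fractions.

In a mixed NE each player is indifferent between their pure strategies, so the opponent's mix sets the indifference.
Player B indifferent between Low and Mid: p·6 + (1−p)·6 = p·0 + (1−p)·10 ⟹ 6 + 0p = 10 + (-10)p ⟹ p = 2/5.
Player A indifferent between Low and Mid: q·4 + (1−q)·4 = q·9 + (1−q)·1 ⟹ 4 + 0q = 1 + 8q ⟹ q = 3/8.

p = 2/5, q = 3/8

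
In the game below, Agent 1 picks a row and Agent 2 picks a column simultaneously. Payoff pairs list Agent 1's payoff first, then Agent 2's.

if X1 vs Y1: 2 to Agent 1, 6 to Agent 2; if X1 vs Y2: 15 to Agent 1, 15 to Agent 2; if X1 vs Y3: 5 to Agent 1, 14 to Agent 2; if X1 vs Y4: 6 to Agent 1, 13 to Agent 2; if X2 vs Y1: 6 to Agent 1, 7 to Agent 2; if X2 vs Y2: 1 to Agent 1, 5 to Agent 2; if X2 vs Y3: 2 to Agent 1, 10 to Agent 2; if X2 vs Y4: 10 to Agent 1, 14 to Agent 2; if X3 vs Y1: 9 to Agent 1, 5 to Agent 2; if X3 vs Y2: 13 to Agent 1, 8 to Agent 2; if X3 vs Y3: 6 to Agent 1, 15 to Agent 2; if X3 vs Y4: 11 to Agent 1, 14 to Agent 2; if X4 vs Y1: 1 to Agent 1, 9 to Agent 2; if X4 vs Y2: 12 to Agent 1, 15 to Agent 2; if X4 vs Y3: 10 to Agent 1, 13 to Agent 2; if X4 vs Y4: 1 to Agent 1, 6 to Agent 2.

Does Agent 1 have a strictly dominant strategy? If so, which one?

None

Check whether one of Agent 1's strategies beats all alternatives regardless of what the opponent does.
X1 is not dominant: against Y1, X2 gives 6 > 2.
X2 is not dominant: against Y1, X3 gives 9 > 6.
X3 is not dominant: against Y2, X1 gives 15 > 13.
X4 is not dominant: against Y1, X1 gives 2 > 1.
No single strategy is best against every opponent action.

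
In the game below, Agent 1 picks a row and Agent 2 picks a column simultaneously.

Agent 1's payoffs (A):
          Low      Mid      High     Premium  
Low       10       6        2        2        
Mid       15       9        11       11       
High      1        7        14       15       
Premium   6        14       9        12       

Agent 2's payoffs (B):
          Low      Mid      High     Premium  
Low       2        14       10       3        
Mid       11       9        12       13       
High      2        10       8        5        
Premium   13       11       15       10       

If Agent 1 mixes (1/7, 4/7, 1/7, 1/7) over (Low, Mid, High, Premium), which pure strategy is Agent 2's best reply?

High

Agent 2's best reply maximizes expected payoff against the mix.
Low: (1/7)·2 + (4/7)·11 + (1/7)·2 + (1/7)·13 = 61/7
Mid: (1/7)·14 + (4/7)·9 + (1/7)·10 + (1/7)·11 = 71/7
High: (1/7)·10 + (4/7)·12 + (1/7)·8 + (1/7)·15 = 81/7
Premium: (1/7)·3 + (4/7)·13 + (1/7)·5 + (1/7)·10 = 10
Highest expected payoff is 81/7, from High.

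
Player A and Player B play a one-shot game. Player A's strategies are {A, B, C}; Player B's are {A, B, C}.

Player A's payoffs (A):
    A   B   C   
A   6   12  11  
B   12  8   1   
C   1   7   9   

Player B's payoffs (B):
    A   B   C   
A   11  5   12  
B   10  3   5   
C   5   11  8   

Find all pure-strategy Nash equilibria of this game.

Check mutual best responses: a cell is a NE iff neither player can gain by unilaterally deviating.
Player A's best responses — vs A: B (payoff 12); vs B: A (payoff 12); vs C: A (payoff 11).
Player B's best responses — vs A: C (payoff 12); vs B: A (payoff 10); vs C: B (payoff 11).
Mutual best responses occur at (A, C) and (B, A); at each, neither player gains by switching.

(A, C) and (B, A)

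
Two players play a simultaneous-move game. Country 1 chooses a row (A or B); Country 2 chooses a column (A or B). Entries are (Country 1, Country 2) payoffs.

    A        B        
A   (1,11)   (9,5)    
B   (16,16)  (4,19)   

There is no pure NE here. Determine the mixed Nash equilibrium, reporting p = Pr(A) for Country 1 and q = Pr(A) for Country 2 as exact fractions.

p = 1/3, q = 1/4

In a mixed NE each player is indifferent between their pure strategies, so the opponent's mix sets the indifference.
Country 2 indifferent between A and B: p·11 + (1−p)·16 = p·5 + (1−p)·19 ⟹ 16 + (-5)p = 19 + (-14)p ⟹ p = 1/3.
Country 1 indifferent between A and B: q·1 + (1−q)·9 = q·16 + (1−q)·4 ⟹ 9 + (-8)q = 4 + 12q ⟹ q = 1/4.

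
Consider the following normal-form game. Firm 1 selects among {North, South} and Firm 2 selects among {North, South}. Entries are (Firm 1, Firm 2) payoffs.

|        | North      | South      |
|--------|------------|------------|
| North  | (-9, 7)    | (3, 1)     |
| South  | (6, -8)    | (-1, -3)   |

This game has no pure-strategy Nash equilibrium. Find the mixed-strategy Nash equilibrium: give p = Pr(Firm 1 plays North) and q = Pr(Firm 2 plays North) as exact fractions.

p = 5/11, q = 4/19

In a mixed NE each player is indifferent between their pure strategies, so the opponent's mix sets the indifference.
Firm 2 indifferent between North and South: p·7 + (1−p)·(-8) = p·1 + (1−p)·(-3) ⟹ (-8) + 15p = (-3) + 4p ⟹ p = 5/11.
Firm 1 indifferent between North and South: q·(-9) + (1−q)·3 = q·6 + (1−q)·(-1) ⟹ 3 + (-12)q = (-1) + 7q ⟹ q = 4/19.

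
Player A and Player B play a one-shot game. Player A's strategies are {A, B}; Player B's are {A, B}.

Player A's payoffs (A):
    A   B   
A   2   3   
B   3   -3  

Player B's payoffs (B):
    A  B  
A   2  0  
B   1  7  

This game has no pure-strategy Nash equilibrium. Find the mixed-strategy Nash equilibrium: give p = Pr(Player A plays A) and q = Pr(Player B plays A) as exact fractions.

In a mixed NE each player is indifferent between their pure strategies, so the opponent's mix sets the indifference.
Player B indifferent between A and B: p·2 + (1−p)·1 = p·0 + (1−p)·7 ⟹ 1 + 1p = 7 + (-7)p ⟹ p = 3/4.
Player A indifferent between A and B: q·2 + (1−q)·3 = q·3 + (1−q)·(-3) ⟹ 3 + (-1)q = (-3) + 6q ⟹ q = 6/7.

p = 3/4, q = 6/7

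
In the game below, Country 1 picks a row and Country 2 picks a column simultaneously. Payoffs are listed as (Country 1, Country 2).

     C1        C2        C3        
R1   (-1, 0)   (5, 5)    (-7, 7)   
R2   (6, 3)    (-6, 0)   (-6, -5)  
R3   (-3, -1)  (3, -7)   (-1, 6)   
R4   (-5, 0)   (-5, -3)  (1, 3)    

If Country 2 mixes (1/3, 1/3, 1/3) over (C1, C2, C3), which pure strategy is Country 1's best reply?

R3

Country 1's best reply maximizes expected payoff against the mix.
R1: (1/3)·(-1) + (1/3)·5 + (1/3)·(-7) = -1
R2: (1/3)·6 + (1/3)·(-6) + (1/3)·(-6) = -2
R3: (1/3)·(-3) + (1/3)·3 + (1/3)·(-1) = -1/3
R4: (1/3)·(-5) + (1/3)·(-5) + (1/3)·1 = -3
Highest expected payoff is -1/3, from R3.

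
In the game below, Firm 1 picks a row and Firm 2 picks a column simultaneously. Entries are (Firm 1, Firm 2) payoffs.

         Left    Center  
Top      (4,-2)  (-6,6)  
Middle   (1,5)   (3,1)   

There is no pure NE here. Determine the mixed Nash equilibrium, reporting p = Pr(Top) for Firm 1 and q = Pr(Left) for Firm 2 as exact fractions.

In a mixed NE each player is indifferent between their pure strategies, so the opponent's mix sets the indifference.
Firm 2 indifferent between Left and Center: p·(-2) + (1−p)·5 = p·6 + (1−p)·1 ⟹ 5 + (-7)p = 1 + 5p ⟹ p = 1/3.
Firm 1 indifferent between Top and Middle: q·4 + (1−q)·(-6) = q·1 + (1−q)·3 ⟹ (-6) + 10q = 3 + (-2)q ⟹ q = 3/4.

p = 1/3, q = 3/4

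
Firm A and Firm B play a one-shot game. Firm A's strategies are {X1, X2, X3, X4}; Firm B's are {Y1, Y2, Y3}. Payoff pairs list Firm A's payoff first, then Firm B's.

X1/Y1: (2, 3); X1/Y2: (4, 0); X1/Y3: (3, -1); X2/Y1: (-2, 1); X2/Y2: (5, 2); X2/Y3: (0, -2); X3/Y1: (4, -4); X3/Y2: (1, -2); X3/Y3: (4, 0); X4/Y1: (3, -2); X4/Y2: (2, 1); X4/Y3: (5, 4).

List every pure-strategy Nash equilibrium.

Find each player's best response to every opponent strategy; NE are the intersections.
Firm A's best responses — vs Y1: X3 (payoff 4); vs Y2: X2 (payoff 5); vs Y3: X4 (payoff 5).
Firm B's best responses — vs X1: Y1 (payoff 3); vs X2: Y2 (payoff 2); vs X3: Y3 (payoff 0); vs X4: Y3 (payoff 4).
Mutual best responses occur at (X2, Y2) and (X4, Y3); at each, neither player gains by switching.

(X2, Y2) and (X4, Y3)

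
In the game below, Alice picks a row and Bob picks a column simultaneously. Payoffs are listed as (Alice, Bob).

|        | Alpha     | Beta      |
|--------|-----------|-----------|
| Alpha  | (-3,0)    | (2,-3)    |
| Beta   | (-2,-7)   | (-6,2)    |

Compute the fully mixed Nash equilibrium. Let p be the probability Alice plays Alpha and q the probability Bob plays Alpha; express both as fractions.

In a mixed NE each player is indifferent between their pure strategies, so the opponent's mix sets the indifference.
Bob indifferent between Alpha and Beta: p·0 + (1−p)·(-7) = p·(-3) + (1−p)·2 ⟹ (-7) + 7p = 2 + (-5)p ⟹ p = 3/4.
Alice indifferent between Alpha and Beta: q·(-3) + (1−q)·2 = q·(-2) + (1−q)·(-6) ⟹ 2 + (-5)q = (-6) + 4q ⟹ q = 8/9.

p = 3/4, q = 8/9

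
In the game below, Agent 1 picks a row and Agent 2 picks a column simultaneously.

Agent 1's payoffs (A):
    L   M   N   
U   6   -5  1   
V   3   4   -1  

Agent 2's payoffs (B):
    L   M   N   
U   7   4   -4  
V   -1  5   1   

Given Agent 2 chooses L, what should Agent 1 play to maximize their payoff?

U

With Agent 2 fixed at L, Agent 1's payoffs are: U → 6, V → 3.
The maximum is 6, achieved by U.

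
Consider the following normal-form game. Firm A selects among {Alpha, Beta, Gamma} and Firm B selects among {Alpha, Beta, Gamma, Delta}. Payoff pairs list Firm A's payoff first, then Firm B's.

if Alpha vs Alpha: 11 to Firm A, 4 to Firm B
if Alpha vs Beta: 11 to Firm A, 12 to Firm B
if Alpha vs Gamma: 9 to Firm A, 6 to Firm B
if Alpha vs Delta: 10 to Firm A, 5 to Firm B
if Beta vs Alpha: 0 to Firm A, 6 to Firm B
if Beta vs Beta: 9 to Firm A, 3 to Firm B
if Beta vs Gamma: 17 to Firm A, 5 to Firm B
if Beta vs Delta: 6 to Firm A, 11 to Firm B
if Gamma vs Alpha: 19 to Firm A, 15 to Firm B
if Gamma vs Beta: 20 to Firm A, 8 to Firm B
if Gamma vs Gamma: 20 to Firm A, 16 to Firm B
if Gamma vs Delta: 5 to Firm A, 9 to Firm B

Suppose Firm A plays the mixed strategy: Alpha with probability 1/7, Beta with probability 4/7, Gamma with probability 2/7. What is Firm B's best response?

Compute Firm B's expected payoff from each pure strategy against the given mix.
Alpha: (1/7)·4 + (4/7)·6 + (2/7)·15 = 58/7
Beta: (1/7)·12 + (4/7)·3 + (2/7)·8 = 40/7
Gamma: (1/7)·6 + (4/7)·5 + (2/7)·16 = 58/7
Delta: (1/7)·5 + (4/7)·11 + (2/7)·9 = 67/7
Highest expected payoff is 67/7, from Delta.

Delta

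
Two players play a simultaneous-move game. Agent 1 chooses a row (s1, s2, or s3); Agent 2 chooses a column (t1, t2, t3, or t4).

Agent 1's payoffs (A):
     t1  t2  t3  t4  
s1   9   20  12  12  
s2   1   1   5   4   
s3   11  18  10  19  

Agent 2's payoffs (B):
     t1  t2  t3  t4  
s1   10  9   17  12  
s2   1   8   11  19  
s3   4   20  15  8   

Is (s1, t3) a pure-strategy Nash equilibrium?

Holding Agent 2 at t3: Agent 1 gets 12 from s1, versus 5 from s2, 10 from s3. No profitable deviation for Agent 1.
Holding Agent 1 at s1: Agent 2 gets 17 from t3, versus 10 from t1, 9 from t2, 12 from t4. No profitable deviation for Agent 2 either.

Yes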